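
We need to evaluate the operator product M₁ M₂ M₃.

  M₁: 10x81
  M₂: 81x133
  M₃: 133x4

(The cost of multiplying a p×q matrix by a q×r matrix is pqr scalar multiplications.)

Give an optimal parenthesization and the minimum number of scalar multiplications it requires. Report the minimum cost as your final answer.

46332

(M₁ (M₂ M₃)): cost 46332.
((M₁ M₂) M₃): cost 113050.
Optimal: (M₁ (M₂ M₃)) with cost 46332.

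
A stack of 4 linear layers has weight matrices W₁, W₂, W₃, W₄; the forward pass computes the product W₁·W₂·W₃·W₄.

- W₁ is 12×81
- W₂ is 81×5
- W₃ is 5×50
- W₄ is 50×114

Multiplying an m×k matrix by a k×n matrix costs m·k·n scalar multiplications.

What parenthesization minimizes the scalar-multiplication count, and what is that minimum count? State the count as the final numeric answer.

40200

Adjacent pairs: W₁W₂ = 12·81·5 = 4860; W₂W₃ = 81·5·50 = 20250; W₃W₄ = 5·50·114 = 28500.
Length 3: W₁..W₃: k=1: 0+20250+12·81·50=68850; k=2: 4860+0+12·5·50=7860 → min 7860 | W₂..W₄: k=2: 0+28500+81·5·114=74670; k=3: 20250+0+81·50·114=481950 → min 74670.
Length 4: W₁..W₄: k=1: 0+74670+12·81·114=185478; k=2: 4860+28500+12·5·114=40200; k=3: 7860+0+12·50·114=76260 → min 40200.
Optimal parenthesization: ((W₁·W₂)·(W₃·W₄)) with cost 40200.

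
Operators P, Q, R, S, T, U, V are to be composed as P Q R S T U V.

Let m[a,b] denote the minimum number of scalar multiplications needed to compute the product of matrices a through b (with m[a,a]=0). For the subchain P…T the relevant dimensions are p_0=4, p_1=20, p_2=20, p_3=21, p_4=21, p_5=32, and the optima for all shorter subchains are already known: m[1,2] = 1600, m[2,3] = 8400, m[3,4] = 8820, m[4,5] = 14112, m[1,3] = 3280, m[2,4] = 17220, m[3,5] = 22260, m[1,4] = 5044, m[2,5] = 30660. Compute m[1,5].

7732

m[1,5] = min over k∈[1,4] of m[1,k]+m[k+1,5]+p_{0}·p_k·p_{5}.
k=1: 0 + 30660 + 4·20·32 = 33220; k=2: 1600 + 22260 + 4·20·32 = 26420; k=3: 3280 + 14112 + 4·21·32 = 20080; k=4: 5044 + 0 + 4·21·32 = 7732.
Minimum: 7732 at k=4.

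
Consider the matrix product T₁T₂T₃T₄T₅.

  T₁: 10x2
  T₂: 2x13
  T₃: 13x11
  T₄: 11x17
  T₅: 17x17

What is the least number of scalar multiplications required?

Adjacent pairs: T₁T₂ = 10·2·13 = 260; T₂T₃ = 2·13·11 = 286; T₃T₄ = 13·11·17 = 2431; T₄T₅ = 11·17·17 = 3179.
Length 3: T₁..T₃: k=1: 0+286+10·2·11=506; k=2: 260+0+10·13·11=1690 → min 506 | T₂..T₄: k=2: 0+2431+2·13·17=2873; k=3: 286+0+2·11·17=660 → min 660 | T₃..T₅: k=3: 0+3179+13·11·17=5610; k=4: 2431+0+13·17·17=6188 → min 5610.
Length 4: T₁..T₄: k=1: 0+660+10·2·17=1000; k=2: 260+2431+10·13·17=4901; k=3: 506+0+10·11·17=2376 → min 1000 | T₂..T₅: k=2: 0+5610+2·13·17=6052; k=3: 286+3179+2·11·17=3839; k=4: 660+0+2·17·17=1238 → min 1238.
Length 5: T₁..T₅: k=1: 0+1238+10·2·17=1578; k=2: 260+5610+10·13·17=8080; k=3: 506+3179+10·11·17=5555; k=4: 1000+0+10·17·17=3890 → min 1578.
Optimal order: (T₁(((T₂T₃)T₄)T₅)) with cost 1578.

1578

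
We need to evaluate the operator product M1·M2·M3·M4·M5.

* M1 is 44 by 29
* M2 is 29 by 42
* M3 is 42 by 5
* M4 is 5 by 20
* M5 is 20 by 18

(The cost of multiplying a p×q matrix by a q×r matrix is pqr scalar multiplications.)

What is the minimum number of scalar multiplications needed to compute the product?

18230

Adjacent pairs: M1M2 = 44·29·42 = 53592; M2M3 = 29·42·5 = 6090; M3M4 = 42·5·20 = 4200; M4M5 = 5·20·18 = 1800.
Length 3: M1..M3: k=1: 0+6090+44·29·5=12470; k=2: 53592+0+44·42·5=62832 → min 12470 | M2..M4: k=2: 0+4200+29·42·20=28560; k=3: 6090+0+29·5·20=8990 → min 8990 | M3..M5: k=3: 0+1800+42·5·18=5580; k=4: 4200+0+42·20·18=19320 → min 5580.
Length 4: M1..M4: k=1: 0+8990+44·29·20=34510; k=2: 53592+4200+44·42·20=94752; k=3: 12470+0+44·5·20=16870 → min 16870 | M2..M5: k=2: 0+5580+29·42·18=27504; k=3: 6090+1800+29·5·18=10500; k=4: 8990+0+29·20·18=19430 → min 10500.
Length 5: M1..M5: k=1: 0+10500+44·29·18=33468; k=2: 53592+5580+44·42·18=92436; k=3: 12470+1800+44·5·18=18230; k=4: 16870+0+44·20·18=32710 → min 18230.
Optimal order: ((M1·(M2·M3))·(M4·M5)) with cost 18230.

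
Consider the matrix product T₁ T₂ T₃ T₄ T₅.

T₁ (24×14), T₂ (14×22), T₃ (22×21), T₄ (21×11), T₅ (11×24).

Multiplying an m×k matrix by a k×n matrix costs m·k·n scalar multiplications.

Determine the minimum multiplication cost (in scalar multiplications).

18502

Adjacent pairs: T₁T₂ = 24·14·22 = 7392; T₂T₃ = 14·22·21 = 6468; T₃T₄ = 22·21·11 = 5082; T₄T₅ = 21·11·24 = 5544.
Length 3: T₁..T₃: k=1: 0+6468+24·14·21=13524; k=2: 7392+0+24·22·21=18480 → min 13524 | T₂..T₄: k=2: 0+5082+14·22·11=8470; k=3: 6468+0+14·21·11=9702 → min 8470 | T₃..T₅: k=3: 0+5544+22·21·24=16632; k=4: 5082+0+22·11·24=10890 → min 10890.
Length 4: T₁..T₄: k=1: 0+8470+24·14·11=12166; k=2: 7392+5082+24·22·11=18282; k=3: 13524+0+24·21·11=19068 → min 12166 | T₂..T₅: k=2: 0+10890+14·22·24=18282; k=3: 6468+5544+14·21·24=19068; k=4: 8470+0+14·11·24=12166 → min 12166.
Length 5: T₁..T₅: k=1: 0+12166+24·14·24=20230; k=2: 7392+10890+24·22·24=30954; k=3: 13524+5544+24·21·24=31164; k=4: 12166+0+24·11·24=18502 → min 18502.
Optimal order: ((T₁ (T₂ (T₃ T₄))) T₅) with cost 18502.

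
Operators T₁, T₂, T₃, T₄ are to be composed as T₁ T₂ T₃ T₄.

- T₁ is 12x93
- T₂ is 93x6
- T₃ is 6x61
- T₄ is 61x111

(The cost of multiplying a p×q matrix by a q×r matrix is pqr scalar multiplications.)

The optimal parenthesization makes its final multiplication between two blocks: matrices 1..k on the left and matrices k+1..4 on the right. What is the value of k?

Adjacent pairs: T₁T₂ = 12·93·6 = 6696; T₂T₃ = 93·6·61 = 34038; T₃T₄ = 6·61·111 = 40626.
Length 3: T₁..T₃: k=1: 0+34038+12·93·61=102114; k=2: 6696+0+12·6·61=11088 → min 11088 | T₂..T₄: k=2: 0+40626+93·6·111=102564; k=3: 34038+0+93·61·111=663741 → min 102564.
Top-level splits: k=1: (T₁..T₁)·(T₂..T₄) → 0+102564+12·93·111 = 226440; k=2: (T₁..T₂)·(T₃..T₄) → 6696+40626+12·6·111 = 55314; k=3: (T₁..T₃)·(T₄..T₄) → 11088+0+12·61·111 = 92340.
Best split is after T₂, i.e. k = 2.

2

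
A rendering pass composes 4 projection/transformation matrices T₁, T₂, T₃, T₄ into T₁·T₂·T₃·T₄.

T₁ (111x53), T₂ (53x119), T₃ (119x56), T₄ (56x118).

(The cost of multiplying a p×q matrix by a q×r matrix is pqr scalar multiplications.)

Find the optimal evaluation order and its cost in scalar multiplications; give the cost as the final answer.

1397610

Adjacent pairs: T₁T₂ = 111·53·119 = 700077; T₂T₃ = 53·119·56 = 353192; T₃T₄ = 119·56·118 = 786352.
Length 3: T₁..T₃: k=1: 0+353192+111·53·56=682640; k=2: 700077+0+111·119·56=1439781 → min 682640 | T₂..T₄: k=2: 0+786352+53·119·118=1530578; k=3: 353192+0+53·56·118=703416 → min 703416.
Length 4: T₁..T₄: k=1: 0+703416+111·53·118=1397610; k=2: 700077+786352+111·119·118=3045091; k=3: 682640+0+111·56·118=1416128 → min 1397610.
Optimal parenthesization: (T₁·((T₂·T₃)·T₄)) with cost 1397610.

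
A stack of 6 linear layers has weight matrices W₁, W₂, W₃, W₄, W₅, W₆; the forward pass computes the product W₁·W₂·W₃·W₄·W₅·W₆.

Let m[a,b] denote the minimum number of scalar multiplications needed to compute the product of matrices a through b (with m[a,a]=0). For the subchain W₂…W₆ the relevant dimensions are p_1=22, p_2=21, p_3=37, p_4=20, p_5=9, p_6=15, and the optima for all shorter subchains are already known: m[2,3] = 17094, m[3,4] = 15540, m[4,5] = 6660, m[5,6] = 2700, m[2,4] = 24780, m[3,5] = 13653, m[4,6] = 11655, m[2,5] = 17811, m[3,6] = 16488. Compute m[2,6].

20781

m[2,6] = min over k∈[2,5] of m[2,k]+m[k+1,6]+p_{1}·p_k·p_{6}.
k=2: 0 + 16488 + 22·21·15 = 23418; k=3: 17094 + 11655 + 22·37·15 = 40959; k=4: 24780 + 2700 + 22·20·15 = 34080; k=5: 17811 + 0 + 22·9·15 = 20781.
Minimum: 20781 at k=5.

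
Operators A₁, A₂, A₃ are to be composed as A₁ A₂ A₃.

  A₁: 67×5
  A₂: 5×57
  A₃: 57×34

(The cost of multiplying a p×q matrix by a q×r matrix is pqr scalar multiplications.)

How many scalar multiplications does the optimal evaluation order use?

Order (A₁ (A₂ A₃)): (A₂ A₃): 5×57 by 57×34 → 5×34, cost 5·57·34 = 9690; (A₁ (A₂ A₃)): 67×5 by 5×34 → 67×34, cost 67·5·34 = 11390; cumulative 21080. Total 21080.
Order ((A₁ A₂) A₃): (A₁ A₂): 67×5 by 5×57 → 67×57, cost 67·5·57 = 19095; ((A₁ A₂) A₃): 67×57 by 57×34 → 67×34, cost 67·57·34 = 129846; cumulative 148941. Total 148941.
Minimum: 21080.

21080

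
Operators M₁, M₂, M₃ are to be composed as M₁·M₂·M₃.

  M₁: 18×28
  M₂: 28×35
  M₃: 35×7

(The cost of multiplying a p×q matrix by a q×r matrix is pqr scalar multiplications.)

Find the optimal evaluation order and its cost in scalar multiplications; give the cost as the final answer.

(M₁·(M₂·M₃)): cost 10388.
((M₁·M₂)·M₃): cost 22050.
Optimal: (M₁·(M₂·M₃)) with cost 10388.

10388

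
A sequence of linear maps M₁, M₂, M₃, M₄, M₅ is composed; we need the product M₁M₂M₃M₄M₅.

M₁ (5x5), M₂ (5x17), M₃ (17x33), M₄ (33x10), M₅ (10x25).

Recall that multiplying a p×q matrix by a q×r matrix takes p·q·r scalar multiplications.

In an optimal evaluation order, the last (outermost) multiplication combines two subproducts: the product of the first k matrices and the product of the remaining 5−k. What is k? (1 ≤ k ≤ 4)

4

Adjacent pairs: M₁M₂ = 5·5·17 = 425; M₂M₃ = 5·17·33 = 2805; M₃M₄ = 17·33·10 = 5610; M₄M₅ = 33·10·25 = 8250.
Length 3: M₁..M₃: k=1: 0+2805+5·5·33=3630; k=2: 425+0+5·17·33=3230 → min 3230 | M₂..M₄: k=2: 0+5610+5·17·10=6460; k=3: 2805+0+5·33·10=4455 → min 4455 | M₃..M₅: k=3: 0+8250+17·33·25=22275; k=4: 5610+0+17·10·25=9860 → min 9860.
Length 4: M₁..M₄: k=1: 0+4455+5·5·10=4705; k=2: 425+5610+5·17·10=6885; k=3: 3230+0+5·33·10=4880 → min 4705 | M₂..M₅: k=2: 0+9860+5·17·25=11985; k=3: 2805+8250+5·33·25=15180; k=4: 4455+0+5·10·25=5705 → min 5705.
Top-level splits: k=1: (M₁..M₁)·(M₂..M₅) → 0+5705+5·5·25 = 6330; k=2: (M₁..M₂)·(M₃..M₅) → 425+9860+5·17·25 = 12410; k=3: (M₁..M₃)·(M₄..M₅) → 3230+8250+5·33·25 = 15605; k=4: (M₁..M₄)·(M₅..M₅) → 4705+0+5·10·25 = 5955.
Best split is after M₄, i.e. k = 4.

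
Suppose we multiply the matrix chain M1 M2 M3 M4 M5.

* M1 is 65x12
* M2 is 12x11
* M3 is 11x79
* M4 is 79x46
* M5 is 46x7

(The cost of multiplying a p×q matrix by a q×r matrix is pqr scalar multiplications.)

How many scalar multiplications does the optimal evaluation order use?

37905

Adjacent pairs: M1M2 = 65·12·11 = 8580; M2M3 = 12·11·79 = 10428; M3M4 = 11·79·46 = 39974; M4M5 = 79·46·7 = 25438.
Length 3: M1..M3: k=1: 0+10428+65·12·79=72048; k=2: 8580+0+65·11·79=65065 → min 65065 | M2..M4: k=2: 0+39974+12·11·46=46046; k=3: 10428+0+12·79·46=54036 → min 46046 | M3..M5: k=3: 0+25438+11·79·7=31521; k=4: 39974+0+11·46·7=43516 → min 31521.
Length 4: M1..M4: k=1: 0+46046+65·12·46=81926; k=2: 8580+39974+65·11·46=81444; k=3: 65065+0+65·79·46=301275 → min 81444 | M2..M5: k=2: 0+31521+12·11·7=32445; k=3: 10428+25438+12·79·7=42502; k=4: 46046+0+12·46·7=49910 → min 32445.
Length 5: M1..M5: k=1: 0+32445+65·12·7=37905; k=2: 8580+31521+65·11·7=45106; k=3: 65065+25438+65·79·7=126448; k=4: 81444+0+65·46·7=102374 → min 37905.
Optimal order: (M1 (M2 (M3 (M4 M5)))) with cost 37905.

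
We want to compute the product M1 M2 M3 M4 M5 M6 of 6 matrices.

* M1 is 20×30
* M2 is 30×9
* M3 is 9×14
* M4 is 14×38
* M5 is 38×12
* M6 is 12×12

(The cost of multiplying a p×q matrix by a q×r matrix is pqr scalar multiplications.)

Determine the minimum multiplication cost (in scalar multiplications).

16752

Adjacent pairs: M1M2 = 20·30·9 = 5400; M2M3 = 30·9·14 = 3780; M3M4 = 9·14·38 = 4788; M4M5 = 14·38·12 = 6384; M5M6 = 38·12·12 = 5472.
Length 3: M1..M3: k=1: 0+3780+20·30·14=12180; k=2: 5400+0+20·9·14=7920 → min 7920 | M2..M4: k=2: 0+4788+30·9·38=15048; k=3: 3780+0+30·14·38=19740 → min 15048 | M3..M5: k=3: 0+6384+9·14·12=7896; k=4: 4788+0+9·38·12=8892 → min 7896 | M4..M6: k=4: 0+5472+14·38·12=11856; k=5: 6384+0+14·12·12=8400 → min 8400.
Length 4: M1..M4: k=1: 0+15048+20·30·38=37848; k=2: 5400+4788+20·9·38=17028; k=3: 7920+0+20·14·38=18560 → min 17028 | M2..M5: k=2: 0+7896+30·9·12=11136; k=3: 3780+6384+30·14·12=15204; k=4: 15048+0+30·38·12=28728 → min 11136 | M3..M6: k=3: 0+8400+9·14·12=9912; k=4: 4788+5472+9·38·12=14364; k=5: 7896+0+9·12·12=9192 → min 9192.
Length 5: M1..M5: k=1: 0+11136+20·30·12=18336; k=2: 5400+7896+20·9·12=15456; k=3: 7920+6384+20·14·12=17664; k=4: 17028+0+20·38·12=26148 → min 15456 | M2..M6: k=2: 0+9192+30·9·12=12432; k=3: 3780+8400+30·14·12=17220; k=4: 15048+5472+30·38·12=34200; k=5: 11136+0+30·12·12=15456 → min 12432.
Length 6: M1..M6: k=1: 0+12432+20·30·12=19632; k=2: 5400+9192+20·9·12=16752; k=3: 7920+8400+20·14·12=19680; k=4: 17028+5472+20·38·12=31620; k=5: 15456+0+20·12·12=18336 → min 16752.
Optimal order: ((M1 M2) ((M3 (M4 M5)) M6)) with cost 16752.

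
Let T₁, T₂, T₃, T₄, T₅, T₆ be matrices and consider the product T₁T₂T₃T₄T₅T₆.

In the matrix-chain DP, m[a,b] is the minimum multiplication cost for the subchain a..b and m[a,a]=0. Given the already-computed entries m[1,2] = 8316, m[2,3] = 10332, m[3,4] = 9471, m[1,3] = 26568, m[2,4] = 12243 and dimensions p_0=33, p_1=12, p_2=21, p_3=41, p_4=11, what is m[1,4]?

m[1,4] = min over k∈[1,3] of m[1,k]+m[k+1,4]+p_{0}·p_k·p_{4}.
k=1: 0 + 12243 + 33·12·11 = 16599; k=2: 8316 + 9471 + 33·21·11 = 25410; k=3: 26568 + 0 + 33·41·11 = 41451.
Minimum: 16599 at k=1.

16599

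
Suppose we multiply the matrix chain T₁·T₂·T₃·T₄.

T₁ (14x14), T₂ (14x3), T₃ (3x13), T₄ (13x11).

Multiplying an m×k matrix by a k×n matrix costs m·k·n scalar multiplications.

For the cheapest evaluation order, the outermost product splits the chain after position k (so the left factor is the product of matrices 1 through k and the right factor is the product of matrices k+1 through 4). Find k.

2

Adjacent pairs: T₁T₂ = 14·14·3 = 588; T₂T₃ = 14·3·13 = 546; T₃T₄ = 3·13·11 = 429.
Length 3: T₁..T₃: k=1: 0+546+14·14·13=3094; k=2: 588+0+14·3·13=1134 → min 1134 | T₂..T₄: k=2: 0+429+14·3·11=891; k=3: 546+0+14·13·11=2548 → min 891.
Top-level splits: k=1: (T₁..T₁)·(T₂..T₄) → 0+891+14·14·11 = 3047; k=2: (T₁..T₂)·(T₃..T₄) → 588+429+14·3·11 = 1479; k=3: (T₁..T₃)·(T₄..T₄) → 1134+0+14·13·11 = 3136.
Best split is after T₂, i.e. k = 2.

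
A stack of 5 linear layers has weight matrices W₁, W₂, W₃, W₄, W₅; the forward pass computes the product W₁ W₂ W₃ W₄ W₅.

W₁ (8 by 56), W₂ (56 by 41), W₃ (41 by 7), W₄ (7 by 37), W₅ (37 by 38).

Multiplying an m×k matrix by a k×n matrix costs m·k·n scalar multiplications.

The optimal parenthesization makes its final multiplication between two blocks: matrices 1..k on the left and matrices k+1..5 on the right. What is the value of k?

3

Adjacent pairs: W₁W₂ = 8·56·41 = 18368; W₂W₃ = 56·41·7 = 16072; W₃W₄ = 41·7·37 = 10619; W₄W₅ = 7·37·38 = 9842.
Length 3: W₁..W₃: k=1: 0+16072+8·56·7=19208; k=2: 18368+0+8·41·7=20664 → min 19208 | W₂..W₄: k=2: 0+10619+56·41·37=95571; k=3: 16072+0+56·7·37=30576 → min 30576 | W₃..W₅: k=3: 0+9842+41·7·38=20748; k=4: 10619+0+41·37·38=68265 → min 20748.
Length 4: W₁..W₄: k=1: 0+30576+8·56·37=47152; k=2: 18368+10619+8·41·37=41123; k=3: 19208+0+8·7·37=21280 → min 21280 | W₂..W₅: k=2: 0+20748+56·41·38=107996; k=3: 16072+9842+56·7·38=40810; k=4: 30576+0+56·37·38=109312 → min 40810.
Top-level splits: k=1: (W₁..W₁)·(W₂..W₅) → 0+40810+8·56·38 = 57834; k=2: (W₁..W₂)·(W₃..W₅) → 18368+20748+8·41·38 = 51580; k=3: (W₁..W₃)·(W₄..W₅) → 19208+9842+8·7·38 = 31178; k=4: (W₁..W₄)·(W₅..W₅) → 21280+0+8·37·38 = 32528.
Best split is after W₃, i.e. k = 3.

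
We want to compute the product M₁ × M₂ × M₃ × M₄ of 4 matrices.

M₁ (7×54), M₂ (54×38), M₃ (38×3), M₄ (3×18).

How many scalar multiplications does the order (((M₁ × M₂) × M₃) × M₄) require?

(M₁ × M₂): 7×54 by 54×38 → 7×38, cost 7·54·38 = 14364
((M₁ × M₂) × M₃): 7×38 by 38×3 → 7×3, cost 7·38·3 = 798; cumulative 15162
(((M₁ × M₂) × M₃) × M₄): 7×3 by 3×18 → 7×18, cost 7·3·18 = 378; cumulative 15540
Total: 15540 scalar multiplications.

15540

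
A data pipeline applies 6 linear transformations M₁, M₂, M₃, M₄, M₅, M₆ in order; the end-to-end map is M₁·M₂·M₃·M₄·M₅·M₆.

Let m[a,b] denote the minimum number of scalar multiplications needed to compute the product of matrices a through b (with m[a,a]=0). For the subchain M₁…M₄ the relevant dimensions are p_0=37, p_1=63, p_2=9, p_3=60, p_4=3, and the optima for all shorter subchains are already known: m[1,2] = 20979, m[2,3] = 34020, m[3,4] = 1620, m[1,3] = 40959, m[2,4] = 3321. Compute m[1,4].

m[1,4] = min over k∈[1,3] of m[1,k]+m[k+1,4]+p_{0}·p_k·p_{4}.
k=1: 0 + 3321 + 37·63·3 = 10314; k=2: 20979 + 1620 + 37·9·3 = 23598; k=3: 40959 + 0 + 37·60·3 = 47619.
Minimum: 10314 at k=1.

10314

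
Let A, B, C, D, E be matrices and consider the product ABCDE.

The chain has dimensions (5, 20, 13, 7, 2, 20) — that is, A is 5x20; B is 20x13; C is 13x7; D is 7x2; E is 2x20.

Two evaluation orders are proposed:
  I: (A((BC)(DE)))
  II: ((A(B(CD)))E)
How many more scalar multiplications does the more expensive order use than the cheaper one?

Order I = (A((BC)(DE))): (BC): 20×13 by 13×7 → 20×7, cost 20·13·7 = 1820; (DE): 7×2 by 2×20 → 7×20, cost 7·2·20 = 280; ((BC)(DE)): 20×7 by 7×20 → 20×20, cost 20·7·20 = 2800; cumulative 4900; (A((BC)(DE))): 5×20 by 20×20 → 5×20, cost 5·20·20 = 2000; cumulative 6900. Total 6900.
Order II = ((A(B(CD)))E): (CD): 13×7 by 7×2 → 13×2, cost 13·7·2 = 182; (B(CD)): 20×13 by 13×2 → 20×2, cost 20·13·2 = 520; cumulative 702; (A(B(CD))): 5×20 by 20×2 → 5×2, cost 5·20·2 = 200; cumulative 902; ((A(B(CD)))E): 5×2 by 2×20 → 5×20, cost 5·2·20 = 200; cumulative 1102. Total 1102.
Difference: |6900 − 1102| = 5798.

5798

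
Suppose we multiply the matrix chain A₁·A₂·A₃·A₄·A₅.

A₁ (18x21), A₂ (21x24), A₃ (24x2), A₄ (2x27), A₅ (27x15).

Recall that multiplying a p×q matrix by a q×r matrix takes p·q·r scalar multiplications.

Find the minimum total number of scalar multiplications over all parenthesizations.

3114

Adjacent pairs: A₁A₂ = 18·21·24 = 9072; A₂A₃ = 21·24·2 = 1008; A₃A₄ = 24·2·27 = 1296; A₄A₅ = 2·27·15 = 810.
Length 3: A₁..A₃: k=1: 0+1008+18·21·2=1764; k=2: 9072+0+18·24·2=9936 → min 1764 | A₂..A₄: k=2: 0+1296+21·24·27=14904; k=3: 1008+0+21·2·27=2142 → min 2142 | A₃..A₅: k=3: 0+810+24·2·15=1530; k=4: 1296+0+24·27·15=11016 → min 1530.
Length 4: A₁..A₄: k=1: 0+2142+18·21·27=12348; k=2: 9072+1296+18·24·27=22032; k=3: 1764+0+18·2·27=2736 → min 2736 | A₂..A₅: k=2: 0+1530+21·24·15=9090; k=3: 1008+810+21·2·15=2448; k=4: 2142+0+21·27·15=10647 → min 2448.
Length 5: A₁..A₅: k=1: 0+2448+18·21·15=8118; k=2: 9072+1530+18·24·15=17082; k=3: 1764+810+18·2·15=3114; k=4: 2736+0+18·27·15=10026 → min 3114.
Optimal order: ((A₁·(A₂·A₃))·(A₄·A₅)) with cost 3114.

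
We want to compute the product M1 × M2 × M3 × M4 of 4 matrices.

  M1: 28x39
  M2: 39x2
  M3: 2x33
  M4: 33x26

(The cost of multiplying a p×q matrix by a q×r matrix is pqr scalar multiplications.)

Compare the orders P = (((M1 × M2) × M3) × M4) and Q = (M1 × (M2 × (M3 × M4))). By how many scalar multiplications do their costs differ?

Order P = (((M1 × M2) × M3) × M4): (M1 × M2): 28×39 by 39×2 → 28×2, cost 28·39·2 = 2184; ((M1 × M2) × M3): 28×2 by 2×33 → 28×33, cost 28·2·33 = 1848; cumulative 4032; (((M1 × M2) × M3) × M4): 28×33 by 33×26 → 28×26, cost 28·33·26 = 24024; cumulative 28056. Total 28056.
Order Q = (M1 × (M2 × (M3 × M4))): (M3 × M4): 2×33 by 33×26 → 2×26, cost 2·33·26 = 1716; (M2 × (M3 × M4)): 39×2 by 2×26 → 39×26, cost 39·2·26 = 2028; cumulative 3744; (M1 × (M2 × (M3 × M4))): 28×39 by 39×26 → 28×26, cost 28·39·26 = 28392; cumulative 32136. Total 32136.
Difference: |28056 − 32136| = 4080.

4080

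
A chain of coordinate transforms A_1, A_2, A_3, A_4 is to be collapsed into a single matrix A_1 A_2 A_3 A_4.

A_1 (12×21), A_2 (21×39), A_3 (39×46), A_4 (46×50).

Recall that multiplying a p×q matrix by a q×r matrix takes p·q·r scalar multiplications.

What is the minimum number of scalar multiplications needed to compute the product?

Adjacent pairs: A_1A_2 = 12·21·39 = 9828; A_2A_3 = 21·39·46 = 37674; A_3A_4 = 39·46·50 = 89700.
Length 3: A_1..A_3: k=1: 0+37674+12·21·46=49266; k=2: 9828+0+12·39·46=31356 → min 31356 | A_2..A_4: k=2: 0+89700+21·39·50=130650; k=3: 37674+0+21·46·50=85974 → min 85974.
Length 4: A_1..A_4: k=1: 0+85974+12·21·50=98574; k=2: 9828+89700+12·39·50=122928; k=3: 31356+0+12·46·50=58956 → min 58956.
Optimal order: (((A_1 A_2) A_3) A_4) with cost 58956.

58956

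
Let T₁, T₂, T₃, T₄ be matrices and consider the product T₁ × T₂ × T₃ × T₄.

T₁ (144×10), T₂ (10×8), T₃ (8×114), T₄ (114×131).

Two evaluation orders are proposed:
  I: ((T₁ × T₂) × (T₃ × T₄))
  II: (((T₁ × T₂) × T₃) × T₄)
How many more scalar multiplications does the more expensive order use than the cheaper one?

Order I = ((T₁ × T₂) × (T₃ × T₄)): (T₁ × T₂): 144×10 by 10×8 → 144×8, cost 144·10·8 = 11520; (T₃ × T₄): 8×114 by 114×131 → 8×131, cost 8·114·131 = 119472; ((T₁ × T₂) × (T₃ × T₄)): 144×8 by 8×131 → 144×131, cost 144·8·131 = 150912; cumulative 281904. Total 281904.
Order II = (((T₁ × T₂) × T₃) × T₄): (T₁ × T₂): 144×10 by 10×8 → 144×8, cost 144·10·8 = 11520; ((T₁ × T₂) × T₃): 144×8 by 8×114 → 144×114, cost 144·8·114 = 131328; cumulative 142848; (((T₁ × T₂) × T₃) × T₄): 144×114 by 114×131 → 144×131, cost 144·114·131 = 2150496; cumulative 2293344. Total 2293344.
Difference: |281904 − 2293344| = 2011440.

2011440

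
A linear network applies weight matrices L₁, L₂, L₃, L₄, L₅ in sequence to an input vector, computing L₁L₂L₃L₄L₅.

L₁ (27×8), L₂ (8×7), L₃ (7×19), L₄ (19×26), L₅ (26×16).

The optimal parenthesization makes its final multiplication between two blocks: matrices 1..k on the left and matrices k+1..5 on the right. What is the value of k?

Adjacent pairs: L₁L₂ = 27·8·7 = 1512; L₂L₃ = 8·7·19 = 1064; L₃L₄ = 7·19·26 = 3458; L₄L₅ = 19·26·16 = 7904.
Length 3: L₁..L₃: k=1: 0+1064+27·8·19=5168; k=2: 1512+0+27·7·19=5103 → min 5103 | L₂..L₄: k=2: 0+3458+8·7·26=4914; k=3: 1064+0+8·19·26=5016 → min 4914 | L₃..L₅: k=3: 0+7904+7·19·16=10032; k=4: 3458+0+7·26·16=6370 → min 6370.
Length 4: L₁..L₄: k=1: 0+4914+27·8·26=10530; k=2: 1512+3458+27·7·26=9884; k=3: 5103+0+27·19·26=18441 → min 9884 | L₂..L₅: k=2: 0+6370+8·7·16=7266; k=3: 1064+7904+8·19·16=11400; k=4: 4914+0+8·26·16=8242 → min 7266.
Top-level splits: k=1: (L₁..L₁)·(L₂..L₅) → 0+7266+27·8·16 = 10722; k=2: (L₁..L₂)·(L₃..L₅) → 1512+6370+27·7·16 = 10906; k=3: (L₁..L₃)·(L₄..L₅) → 5103+7904+27·19·16 = 21215; k=4: (L₁..L₄)·(L₅..L₅) → 9884+0+27·26·16 = 21116.
Best split is after L₁, i.e. k = 1.

1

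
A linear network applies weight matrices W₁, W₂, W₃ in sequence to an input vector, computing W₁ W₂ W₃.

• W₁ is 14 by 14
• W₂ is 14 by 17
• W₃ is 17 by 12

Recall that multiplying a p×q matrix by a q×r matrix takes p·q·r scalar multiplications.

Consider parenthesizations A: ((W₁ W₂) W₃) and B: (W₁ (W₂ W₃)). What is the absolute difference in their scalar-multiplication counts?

980

Order A = ((W₁ W₂) W₃): (W₁ W₂): 14×14 by 14×17 → 14×17, cost 14·14·17 = 3332; ((W₁ W₂) W₃): 14×17 by 17×12 → 14×12, cost 14·17·12 = 2856; cumulative 6188. Total 6188.
Order B = (W₁ (W₂ W₃)): (W₂ W₃): 14×17 by 17×12 → 14×12, cost 14·17·12 = 2856; (W₁ (W₂ W₃)): 14×14 by 14×12 → 14×12, cost 14·14·12 = 2352; cumulative 5208. Total 5208.
Difference: |6188 − 5208| = 980.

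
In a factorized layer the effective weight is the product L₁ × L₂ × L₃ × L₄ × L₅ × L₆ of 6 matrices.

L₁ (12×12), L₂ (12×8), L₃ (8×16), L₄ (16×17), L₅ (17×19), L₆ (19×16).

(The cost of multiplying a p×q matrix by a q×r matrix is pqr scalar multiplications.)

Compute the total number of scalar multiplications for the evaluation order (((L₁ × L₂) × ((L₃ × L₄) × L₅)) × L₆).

(L₁ × L₂): 12×12 by 12×8 → 12×8, cost 12·12·8 = 1152
(L₃ × L₄): 8×16 by 16×17 → 8×17, cost 8·16·17 = 2176
((L₃ × L₄) × L₅): 8×17 by 17×19 → 8×19, cost 8·17·19 = 2584; cumulative 4760
((L₁ × L₂) × ((L₃ × L₄) × L₅)): 12×8 by 8×19 → 12×19, cost 12·8·19 = 1824; cumulative 7736
(((L₁ × L₂) × ((L₃ × L₄) × L₅)) × L₆): 12×19 by 19×16 → 12×16, cost 12·19·16 = 3648; cumulative 11384
Total: 11384 scalar multiplications.

11384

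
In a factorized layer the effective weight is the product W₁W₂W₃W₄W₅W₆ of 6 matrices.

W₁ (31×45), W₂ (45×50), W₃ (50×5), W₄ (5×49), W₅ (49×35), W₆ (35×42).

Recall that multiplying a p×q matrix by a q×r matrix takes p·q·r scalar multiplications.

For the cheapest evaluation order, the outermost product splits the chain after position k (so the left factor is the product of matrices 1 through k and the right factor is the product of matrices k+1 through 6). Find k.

Adjacent pairs: W₁W₂ = 31·45·50 = 69750; W₂W₃ = 45·50·5 = 11250; W₃W₄ = 50·5·49 = 12250; W₄W₅ = 5·49·35 = 8575; W₅W₆ = 49·35·42 = 72030.
Length 3: W₁..W₃: k=1: 0+11250+31·45·5=18225; k=2: 69750+0+31·50·5=77500 → min 18225 | W₂..W₄: k=2: 0+12250+45·50·49=122500; k=3: 11250+0+45·5·49=22275 → min 22275 | W₃..W₅: k=3: 0+8575+50·5·35=17325; k=4: 12250+0+50·49·35=98000 → min 17325 | W₄..W₆: k=4: 0+72030+5·49·42=82320; k=5: 8575+0+5·35·42=15925 → min 15925.
Length 4: W₁..W₄: k=1: 0+22275+31·45·49=90630; k=2: 69750+12250+31·50·49=157950; k=3: 18225+0+31·5·49=25820 → min 25820 | W₂..W₅: k=2: 0+17325+45·50·35=96075; k=3: 11250+8575+45·5·35=27700; k=4: 22275+0+45·49·35=99450 → min 27700 | W₃..W₆: k=3: 0+15925+50·5·42=26425; k=4: 12250+72030+50·49·42=187180; k=5: 17325+0+50·35·42=90825 → min 26425.
Length 5: W₁..W₅: k=1: 0+27700+31·45·35=76525; k=2: 69750+17325+31·50·35=141325; k=3: 18225+8575+31·5·35=32225; k=4: 25820+0+31·49·35=78985 → min 32225 | W₂..W₆: k=2: 0+26425+45·50·42=120925; k=3: 11250+15925+45·5·42=36625; k=4: 22275+72030+45·49·42=186915; k=5: 27700+0+45·35·42=93850 → min 36625.
Top-level splits: k=1: (W₁..W₁)·(W₂..W₆) → 0+36625+31·45·42 = 95215; k=2: (W₁..W₂)·(W₃..W₆) → 69750+26425+31·50·42 = 161275; k=3: (W₁..W₃)·(W₄..W₆) → 18225+15925+31·5·42 = 40660; k=4: (W₁..W₄)·(W₅..W₆) → 25820+72030+31·49·42 = 161648; k=5: (W₁..W₅)·(W₆..W₆) → 32225+0+31·35·42 = 77795.
Best split is after W₃, i.e. k = 3.

3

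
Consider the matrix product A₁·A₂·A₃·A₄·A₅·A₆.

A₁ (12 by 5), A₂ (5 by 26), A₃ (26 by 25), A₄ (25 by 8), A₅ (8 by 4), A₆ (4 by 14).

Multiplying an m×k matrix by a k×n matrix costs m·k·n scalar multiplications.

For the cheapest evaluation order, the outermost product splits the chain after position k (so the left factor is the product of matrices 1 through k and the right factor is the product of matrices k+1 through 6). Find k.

5

Adjacent pairs: A₁A₂ = 12·5·26 = 1560; A₂A₃ = 5·26·25 = 3250; A₃A₄ = 26·25·8 = 5200; A₄A₅ = 25·8·4 = 800; A₅A₆ = 8·4·14 = 448.
Length 3: A₁..A₃: k=1: 0+3250+12·5·25=4750; k=2: 1560+0+12·26·25=9360 → min 4750 | A₂..A₄: k=2: 0+5200+5·26·8=6240; k=3: 3250+0+5·25·8=4250 → min 4250 | A₃..A₅: k=3: 0+800+26·25·4=3400; k=4: 5200+0+26·8·4=6032 → min 3400 | A₄..A₆: k=4: 0+448+25·8·14=3248; k=5: 800+0+25·4·14=2200 → min 2200.
Length 4: A₁..A₄: k=1: 0+4250+12·5·8=4730; k=2: 1560+5200+12·26·8=9256; k=3: 4750+0+12·25·8=7150 → min 4730 | A₂..A₅: k=2: 0+3400+5·26·4=3920; k=3: 3250+800+5·25·4=4550; k=4: 4250+0+5·8·4=4410 → min 3920 | A₃..A₆: k=3: 0+2200+26·25·14=11300; k=4: 5200+448+26·8·14=8560; k=5: 3400+0+26·4·14=4856 → min 4856.
Length 5: A₁..A₅: k=1: 0+3920+12·5·4=4160; k=2: 1560+3400+12·26·4=6208; k=3: 4750+800+12·25·4=6750; k=4: 4730+0+12·8·4=5114 → min 4160 | A₂..A₆: k=2: 0+4856+5·26·14=6676; k=3: 3250+2200+5·25·14=7200; k=4: 4250+448+5·8·14=5258; k=5: 3920+0+5·4·14=4200 → min 4200.
Top-level splits: k=1: (A₁..A₁)·(A₂..A₆) → 0+4200+12·5·14 = 5040; k=2: (A₁..A₂)·(A₃..A₆) → 1560+4856+12·26·14 = 10784; k=3: (A₁..A₃)·(A₄..A₆) → 4750+2200+12·25·14 = 11150; k=4: (A₁..A₄)·(A₅..A₆) → 4730+448+12·8·14 = 6522; k=5: (A₁..A₅)·(A₆..A₆) → 4160+0+12·4·14 = 4832.
Best split is after A₅, i.e. k = 5.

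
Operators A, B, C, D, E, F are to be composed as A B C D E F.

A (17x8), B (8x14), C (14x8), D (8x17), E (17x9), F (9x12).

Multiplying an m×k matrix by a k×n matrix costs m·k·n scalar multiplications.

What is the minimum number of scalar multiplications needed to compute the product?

Adjacent pairs: AB = 17·8·14 = 1904; BC = 8·14·8 = 896; CD = 14·8·17 = 1904; DE = 8·17·9 = 1224; EF = 17·9·12 = 1836.
Length 3: A..C: k=1: 0+896+17·8·8=1984; k=2: 1904+0+17·14·8=3808 → min 1984 | B..D: k=2: 0+1904+8·14·17=3808; k=3: 896+0+8·8·17=1984 → min 1984 | C..E: k=3: 0+1224+14·8·9=2232; k=4: 1904+0+14·17·9=4046 → min 2232 | D..F: k=4: 0+1836+8·17·12=3468; k=5: 1224+0+8·9·12=2088 → min 2088.
Length 4: A..D: k=1: 0+1984+17·8·17=4296; k=2: 1904+1904+17·14·17=7854; k=3: 1984+0+17·8·17=4296 → min 4296 | B..E: k=2: 0+2232+8·14·9=3240; k=3: 896+1224+8·8·9=2696; k=4: 1984+0+8·17·9=3208 → min 2696 | C..F: k=3: 0+2088+14·8·12=3432; k=4: 1904+1836+14·17·12=6596; k=5: 2232+0+14·9·12=3744 → min 3432.
Length 5: A..E: k=1: 0+2696+17·8·9=3920; k=2: 1904+2232+17·14·9=6278; k=3: 1984+1224+17·8·9=4432; k=4: 4296+0+17·17·9=6897 → min 3920 | B..F: k=2: 0+3432+8·14·12=4776; k=3: 896+2088+8·8·12=3752; k=4: 1984+1836+8·17·12=5452; k=5: 2696+0+8·9·12=3560 → min 3560.
Length 6: A..F: k=1: 0+3560+17·8·12=5192; k=2: 1904+3432+17·14·12=8192; k=3: 1984+2088+17·8·12=5704; k=4: 4296+1836+17·17·12=9600; k=5: 3920+0+17·9·12=5756 → min 5192.
Optimal order: (A (((B C) (D E)) F)) with cost 5192.

5192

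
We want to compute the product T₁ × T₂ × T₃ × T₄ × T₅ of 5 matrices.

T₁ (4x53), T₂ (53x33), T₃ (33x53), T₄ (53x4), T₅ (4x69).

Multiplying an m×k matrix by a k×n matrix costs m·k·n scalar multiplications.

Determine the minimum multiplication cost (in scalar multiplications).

Adjacent pairs: T₁T₂ = 4·53·33 = 6996; T₂T₃ = 53·33·53 = 92697; T₃T₄ = 33·53·4 = 6996; T₄T₅ = 53·4·69 = 14628.
Length 3: T₁..T₃: k=1: 0+92697+4·53·53=103933; k=2: 6996+0+4·33·53=13992 → min 13992 | T₂..T₄: k=2: 0+6996+53·33·4=13992; k=3: 92697+0+53·53·4=103933 → min 13992 | T₃..T₅: k=3: 0+14628+33·53·69=135309; k=4: 6996+0+33·4·69=16104 → min 16104.
Length 4: T₁..T₄: k=1: 0+13992+4·53·4=14840; k=2: 6996+6996+4·33·4=14520; k=3: 13992+0+4·53·4=14840 → min 14520 | T₂..T₅: k=2: 0+16104+53·33·69=136785; k=3: 92697+14628+53·53·69=301146; k=4: 13992+0+53·4·69=28620 → min 28620.
Length 5: T₁..T₅: k=1: 0+28620+4·53·69=43248; k=2: 6996+16104+4·33·69=32208; k=3: 13992+14628+4·53·69=43248; k=4: 14520+0+4·4·69=15624 → min 15624.
Optimal order: (((T₁ × T₂) × (T₃ × T₄)) × T₅) with cost 15624.

15624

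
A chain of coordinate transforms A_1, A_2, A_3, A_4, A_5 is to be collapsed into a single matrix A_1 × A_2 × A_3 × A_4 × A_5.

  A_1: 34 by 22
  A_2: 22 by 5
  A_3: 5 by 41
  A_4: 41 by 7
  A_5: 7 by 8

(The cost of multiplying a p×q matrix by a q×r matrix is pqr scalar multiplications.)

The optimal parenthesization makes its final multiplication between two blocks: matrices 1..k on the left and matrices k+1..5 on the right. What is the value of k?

2

Adjacent pairs: A_1A_2 = 34·22·5 = 3740; A_2A_3 = 22·5·41 = 4510; A_3A_4 = 5·41·7 = 1435; A_4A_5 = 41·7·8 = 2296.
Length 3: A_1..A_3: k=1: 0+4510+34·22·41=35178; k=2: 3740+0+34·5·41=10710 → min 10710 | A_2..A_4: k=2: 0+1435+22·5·7=2205; k=3: 4510+0+22·41·7=10824 → min 2205 | A_3..A_5: k=3: 0+2296+5·41·8=3936; k=4: 1435+0+5·7·8=1715 → min 1715.
Length 4: A_1..A_4: k=1: 0+2205+34·22·7=7441; k=2: 3740+1435+34·5·7=6365; k=3: 10710+0+34·41·7=20468 → min 6365 | A_2..A_5: k=2: 0+1715+22·5·8=2595; k=3: 4510+2296+22·41·8=14022; k=4: 2205+0+22·7·8=3437 → min 2595.
Top-level splits: k=1: (A_1..A_1)·(A_2..A_5) → 0+2595+34·22·8 = 8579; k=2: (A_1..A_2)·(A_3..A_5) → 3740+1715+34·5·8 = 6815; k=3: (A_1..A_3)·(A_4..A_5) → 10710+2296+34·41·8 = 24158; k=4: (A_1..A_4)·(A_5..A_5) → 6365+0+34·7·8 = 8269.
Best split is after A_2, i.e. k = 2.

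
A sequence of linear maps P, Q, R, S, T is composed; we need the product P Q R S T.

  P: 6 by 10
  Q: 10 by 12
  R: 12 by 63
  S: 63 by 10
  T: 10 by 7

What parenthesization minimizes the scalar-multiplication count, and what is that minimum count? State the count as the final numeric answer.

9420

Adjacent pairs: PQ = 6·10·12 = 720; QR = 10·12·63 = 7560; RS = 12·63·10 = 7560; ST = 63·10·7 = 4410.
Length 3: P..R: k=1: 0+7560+6·10·63=11340; k=2: 720+0+6·12·63=5256 → min 5256 | Q..S: k=2: 0+7560+10·12·10=8760; k=3: 7560+0+10·63·10=13860 → min 8760 | R..T: k=3: 0+4410+12·63·7=9702; k=4: 7560+0+12·10·7=8400 → min 8400.
Length 4: P..S: k=1: 0+8760+6·10·10=9360; k=2: 720+7560+6·12·10=9000; k=3: 5256+0+6·63·10=9036 → min 9000 | Q..T: k=2: 0+8400+10·12·7=9240; k=3: 7560+4410+10·63·7=16380; k=4: 8760+0+10·10·7=9460 → min 9240.
Length 5: P..T: k=1: 0+9240+6·10·7=9660; k=2: 720+8400+6·12·7=9624; k=3: 5256+4410+6·63·7=12312; k=4: 9000+0+6·10·7=9420 → min 9420.
Optimal parenthesization: (((P Q) (R S)) T) with cost 9420.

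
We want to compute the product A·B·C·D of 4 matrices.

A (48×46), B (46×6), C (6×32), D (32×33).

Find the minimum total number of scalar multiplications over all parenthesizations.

29088

Adjacent pairs: AB = 48·46·6 = 13248; BC = 46·6·32 = 8832; CD = 6·32·33 = 6336.
Length 3: A..C: k=1: 0+8832+48·46·32=79488; k=2: 13248+0+48·6·32=22464 → min 22464 | B..D: k=2: 0+6336+46·6·33=15444; k=3: 8832+0+46·32·33=57408 → min 15444.
Length 4: A..D: k=1: 0+15444+48·46·33=88308; k=2: 13248+6336+48·6·33=29088; k=3: 22464+0+48·32·33=73152 → min 29088.
Optimal order: ((A·B)·(C·D)) with cost 29088.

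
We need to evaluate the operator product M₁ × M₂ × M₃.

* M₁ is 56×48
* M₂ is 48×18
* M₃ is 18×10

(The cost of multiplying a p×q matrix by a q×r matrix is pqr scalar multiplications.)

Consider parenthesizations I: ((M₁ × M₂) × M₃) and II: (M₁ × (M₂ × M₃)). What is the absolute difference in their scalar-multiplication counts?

22944

Order I = ((M₁ × M₂) × M₃): (M₁ × M₂): 56×48 by 48×18 → 56×18, cost 56·48·18 = 48384; ((M₁ × M₂) × M₃): 56×18 by 18×10 → 56×10, cost 56·18·10 = 10080; cumulative 58464. Total 58464.
Order II = (M₁ × (M₂ × M₃)): (M₂ × M₃): 48×18 by 18×10 → 48×10, cost 48·18·10 = 8640; (M₁ × (M₂ × M₃)): 56×48 by 48×10 → 56×10, cost 56·48·10 = 26880; cumulative 35520. Total 35520.
Difference: |58464 − 35520| = 22944.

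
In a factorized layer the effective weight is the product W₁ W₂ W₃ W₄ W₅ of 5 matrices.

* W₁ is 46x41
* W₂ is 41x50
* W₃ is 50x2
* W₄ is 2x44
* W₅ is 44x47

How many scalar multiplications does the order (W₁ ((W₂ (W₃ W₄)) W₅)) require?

(W₃ W₄): 50×2 by 2×44 → 50×44, cost 50·2·44 = 4400
(W₂ (W₃ W₄)): 41×50 by 50×44 → 41×44, cost 41·50·44 = 90200; cumulative 94600
((W₂ (W₃ W₄)) W₅): 41×44 by 44×47 → 41×47, cost 41·44·47 = 84788; cumulative 179388
(W₁ ((W₂ (W₃ W₄)) W₅)): 46×41 by 41×47 → 46×47, cost 46·41·47 = 88642; cumulative 268030
Total: 268030 scalar multiplications.

268030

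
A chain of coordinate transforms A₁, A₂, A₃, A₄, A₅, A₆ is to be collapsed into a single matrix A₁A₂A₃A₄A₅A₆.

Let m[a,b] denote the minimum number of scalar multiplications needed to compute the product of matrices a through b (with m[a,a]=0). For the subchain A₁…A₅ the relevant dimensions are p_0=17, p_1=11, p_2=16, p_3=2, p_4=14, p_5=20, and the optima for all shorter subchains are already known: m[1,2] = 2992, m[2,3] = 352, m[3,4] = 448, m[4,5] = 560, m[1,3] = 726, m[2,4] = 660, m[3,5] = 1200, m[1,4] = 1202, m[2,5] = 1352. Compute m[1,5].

1966

m[1,5] = min over k∈[1,4] of m[1,k]+m[k+1,5]+p_{0}·p_k·p_{5}.
k=1: 0 + 1352 + 17·11·20 = 5092; k=2: 2992 + 1200 + 17·16·20 = 9632; k=3: 726 + 560 + 17·2·20 = 1966; k=4: 1202 + 0 + 17·14·20 = 5962.
Minimum: 1966 at k=3.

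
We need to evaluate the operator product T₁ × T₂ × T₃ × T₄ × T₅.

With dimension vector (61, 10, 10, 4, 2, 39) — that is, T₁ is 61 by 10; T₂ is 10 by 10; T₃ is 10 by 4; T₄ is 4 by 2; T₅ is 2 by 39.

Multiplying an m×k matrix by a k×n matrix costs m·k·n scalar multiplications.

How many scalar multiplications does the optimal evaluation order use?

Adjacent pairs: T₁T₂ = 61·10·10 = 6100; T₂T₃ = 10·10·4 = 400; T₃T₄ = 10·4·2 = 80; T₄T₅ = 4·2·39 = 312.
Length 3: T₁..T₃: k=1: 0+400+61·10·4=2840; k=2: 6100+0+61·10·4=8540 → min 2840 | T₂..T₄: k=2: 0+80+10·10·2=280; k=3: 400+0+10·4·2=480 → min 280 | T₃..T₅: k=3: 0+312+10·4·39=1872; k=4: 80+0+10·2·39=860 → min 860.
Length 4: T₁..T₄: k=1: 0+280+61·10·2=1500; k=2: 6100+80+61·10·2=7400; k=3: 2840+0+61·4·2=3328 → min 1500 | T₂..T₅: k=2: 0+860+10·10·39=4760; k=3: 400+312+10·4·39=2272; k=4: 280+0+10·2·39=1060 → min 1060.
Length 5: T₁..T₅: k=1: 0+1060+61·10·39=24850; k=2: 6100+860+61·10·39=30750; k=3: 2840+312+61·4·39=12668; k=4: 1500+0+61·2·39=6258 → min 6258.
Optimal order: ((T₁ × (T₂ × (T₃ × T₄))) × T₅) with cost 6258.

6258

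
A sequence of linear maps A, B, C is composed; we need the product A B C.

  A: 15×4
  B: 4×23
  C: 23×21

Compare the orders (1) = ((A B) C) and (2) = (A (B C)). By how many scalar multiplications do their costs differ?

Order (1) = ((A B) C): (A B): 15×4 by 4×23 → 15×23, cost 15·4·23 = 1380; ((A B) C): 15×23 by 23×21 → 15×21, cost 15·23·21 = 7245; cumulative 8625. Total 8625.
Order (2) = (A (B C)): (B C): 4×23 by 23×21 → 4×21, cost 4·23·21 = 1932; (A (B C)): 15×4 by 4×21 → 15×21, cost 15·4·21 = 1260; cumulative 3192. Total 3192.
Difference: |8625 − 3192| = 5433.

5433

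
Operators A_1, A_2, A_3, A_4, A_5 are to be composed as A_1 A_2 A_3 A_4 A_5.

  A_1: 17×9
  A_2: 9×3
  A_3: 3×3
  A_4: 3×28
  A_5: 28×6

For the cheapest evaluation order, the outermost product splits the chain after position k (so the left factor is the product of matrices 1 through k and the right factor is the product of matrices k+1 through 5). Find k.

Adjacent pairs: A_1A_2 = 17·9·3 = 459; A_2A_3 = 9·3·3 = 81; A_3A_4 = 3·3·28 = 252; A_4A_5 = 3·28·6 = 504.
Length 3: A_1..A_3: k=1: 0+81+17·9·3=540; k=2: 459+0+17·3·3=612 → min 540 | A_2..A_4: k=2: 0+252+9·3·28=1008; k=3: 81+0+9·3·28=837 → min 837 | A_3..A_5: k=3: 0+504+3·3·6=558; k=4: 252+0+3·28·6=756 → min 558.
Length 4: A_1..A_4: k=1: 0+837+17·9·28=5121; k=2: 459+252+17·3·28=2139; k=3: 540+0+17·3·28=1968 → min 1968 | A_2..A_5: k=2: 0+558+9·3·6=720; k=3: 81+504+9·3·6=747; k=4: 837+0+9·28·6=2349 → min 720.
Top-level splits: k=1: (A_1..A_1)·(A_2..A_5) → 0+720+17·9·6 = 1638; k=2: (A_1..A_2)·(A_3..A_5) → 459+558+17·3·6 = 1323; k=3: (A_1..A_3)·(A_4..A_5) → 540+504+17·3·6 = 1350; k=4: (A_1..A_4)·(A_5..A_5) → 1968+0+17·28·6 = 4824.
Best split is after A_2, i.e. k = 2.

2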